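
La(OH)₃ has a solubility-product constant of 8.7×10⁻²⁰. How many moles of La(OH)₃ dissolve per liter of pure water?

La(OH)₃(s) ⇌ La³⁺(aq) + 3 OH⁻(aq)
For each mole of La(OH)₃ that dissolves per liter, [La³⁺] = s and [OH⁻] = 3s; let s denote this solubility.
Ksp = [La³⁺][OH⁻]^3 = s · (3s)^3 = 27s^4
27s^4 = 8.7×10⁻²⁰  ⇒  s^4 = 3.2×10⁻²¹
s = 7.5×10⁻⁶ mol/L

7.5×10⁻⁶ M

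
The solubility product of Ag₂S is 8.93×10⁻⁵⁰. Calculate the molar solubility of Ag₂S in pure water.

2.82×10⁻¹⁷ M

Ag₂S(s) ⇌ 2 Ag⁺(aq) + S²⁻(aq)
Let s be the molar solubility. Then [Ag⁺] = 2s and [S²⁻] = s.
Ksp = [Ag⁺]^2[S²⁻] = (2s)^2 · s = 4s^3
4s^3 = 8.93×10⁻⁵⁰  ⇒  s^3 = 2.23×10⁻⁵⁰
s = 2.82×10⁻¹⁷ mol/L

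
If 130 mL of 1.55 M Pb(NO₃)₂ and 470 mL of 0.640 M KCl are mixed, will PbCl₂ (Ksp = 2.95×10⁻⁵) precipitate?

The combined volume is 600 mL.
[Pb²⁺] = (1.55)(130)/600 = 0.336 M
[Cl⁻] = (0.640)(470)/600 = 0.501 M
Q = [Pb²⁺][Cl⁻]^2 = 8.44×10⁻²
Q = 8.44×10⁻² > Ksp = 2.95×10⁻⁵, so the solution is supersaturated and PbCl₂ precipitates.

Yes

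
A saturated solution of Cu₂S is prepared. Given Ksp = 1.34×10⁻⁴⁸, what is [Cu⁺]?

Cu₂S(s) ⇌ 2 Cu⁺(aq) + S²⁻(aq)
Call the molar solubility s, so that [Cu⁺] = 2s and [S²⁻] = s.
Ksp = [Cu⁺]^2[S²⁻] = (2s)^2 · s = 4s^3 = 1.34×10⁻⁴⁸
s = 6.95×10⁻¹⁷ mol/L
[Cu⁺] = 2s = 1.39×10⁻¹⁶ mol/L

1.39×10⁻¹⁶ M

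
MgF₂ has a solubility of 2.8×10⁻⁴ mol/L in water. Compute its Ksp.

MgF₂(s) ⇌ Mg²⁺(aq) + 2 F⁻(aq)
Call the molar solubility s, so that [Mg²⁺] = s and [F⁻] = 2s.
Ksp = [Mg²⁺][F⁻]^2 = s · (2s)^2 = 4s^3
Ksp = 4 × (2.8×10⁻⁴)^3 = 8.8×10⁻¹¹

Ksp = 8.8×10⁻¹¹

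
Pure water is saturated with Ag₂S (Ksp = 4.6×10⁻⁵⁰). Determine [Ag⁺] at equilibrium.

4.5×10⁻¹⁷ M

Ag₂S(s) ⇌ 2 Ag⁺(aq) + S²⁻(aq)
Let s be the molar solubility. Then [Ag⁺] = 2s and [S²⁻] = s.
Ksp = [Ag⁺]^2[S²⁻] = (2s)^2 · s = 4s^3 = 4.6×10⁻⁵⁰
s = 2.3×10⁻¹⁷ M
[Ag⁺] = 2s = 4.5×10⁻¹⁷ M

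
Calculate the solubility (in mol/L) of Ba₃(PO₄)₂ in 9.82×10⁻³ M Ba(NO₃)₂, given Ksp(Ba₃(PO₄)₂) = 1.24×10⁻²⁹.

Ba₃(PO₄)₂(s) ⇌ 3 Ba²⁺(aq) + 2 PO₄³⁻(aq)
Let s be the solubility of Ba₃(PO₄)₂ here. The common ion gives [Ba²⁺] ≈ 9.82×10⁻³ M, and [PO₄³⁻] = 2s.
Ksp = [Ba²⁺]^3[PO₄³⁻]^2 = (9.82×10⁻³)^3(2s)^2
(2s)^2 = 1.24×10⁻²⁹ / (9.82×10⁻³)^3 = 1.31×10⁻²³
s = 1.81×10⁻¹² M

1.81×10⁻¹² M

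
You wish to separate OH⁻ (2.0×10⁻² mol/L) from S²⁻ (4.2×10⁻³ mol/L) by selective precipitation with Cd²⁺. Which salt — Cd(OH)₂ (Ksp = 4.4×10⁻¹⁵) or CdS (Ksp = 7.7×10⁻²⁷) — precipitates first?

The threshold for precipitation is Q = Ksp.
For Cd(OH)₂: [Cd²⁺] = (Ksp/[OH⁻]^2) = 1.1×10⁻¹¹ mol/L
For CdS: [Cd²⁺] = (Ksp/[S²⁻]) = 1.8×10⁻²⁴ mol/L
The smaller threshold [Cd²⁺] is reached first, so CdS precipitates first.

CdS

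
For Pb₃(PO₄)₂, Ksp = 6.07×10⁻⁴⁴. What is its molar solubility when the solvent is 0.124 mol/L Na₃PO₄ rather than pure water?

5.27×10⁻¹⁵ M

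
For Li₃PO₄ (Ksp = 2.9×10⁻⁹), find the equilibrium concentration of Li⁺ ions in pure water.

Li₃PO₄(s) ⇌ 3 Li⁺(aq) + PO₄³⁻(aq)
For each mole of Li₃PO₄ that dissolves per liter, [Li⁺] = 3s and [PO₄³⁻] = s; let s denote this solubility.
Ksp = [Li⁺]^3[PO₄³⁻] = (3s)^3 · s = 27s^4 = 2.9×10⁻⁹
s = 3.2×10⁻³ mol L⁻¹
[Li⁺] = 3s = 9.7×10⁻³ mol L⁻¹

9.7×10⁻³ M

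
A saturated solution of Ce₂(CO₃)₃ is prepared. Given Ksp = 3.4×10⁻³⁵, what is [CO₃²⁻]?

Ce₂(CO₃)₃(s) ⇌ 2 Ce³⁺(aq) + 3 CO₃²⁻(aq)
With molar solubility s: [Ce³⁺] = 2s, [CO₃²⁻] = 3s.
Ksp = [Ce³⁺]^2[CO₃²⁻]^3 = (2s)^2 · (3s)^3 = 108s^5 = 3.4×10⁻³⁵
s = 5.0×10⁻⁸ mol L⁻¹
[CO₃²⁻] = 3s = 1.5×10⁻⁷ mol L⁻¹

1.5×10⁻⁷ M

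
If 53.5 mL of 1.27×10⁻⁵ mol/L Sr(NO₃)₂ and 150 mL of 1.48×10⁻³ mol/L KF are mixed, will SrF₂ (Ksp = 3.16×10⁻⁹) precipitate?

Total volume after mixing = 53.5 + 150 = 203.5 mL.
[Sr²⁺] = (1.27×10⁻⁵)(53.5)/203.5 = 3.34×10⁻⁶ mol/L
[F⁻] = (1.48×10⁻³)(150)/203.5 = 1.09×10⁻³ mol/L
Q = [Sr²⁺][F⁻]^2 = 3.97×10⁻¹²
Since Q (3.97×10⁻¹²) is less than Ksp (3.16×10⁻⁹), no SrF₂ precipitates.

No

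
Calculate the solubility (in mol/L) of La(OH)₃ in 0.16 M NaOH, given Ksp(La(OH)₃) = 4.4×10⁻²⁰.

La(OH)₃(s) ⇌ La³⁺(aq) + 3 OH⁻(aq)
OH⁻ is already present at 0.16 M. If s mol/L of La(OH)₃ dissolves, [La³⁺] = s while [OH⁻] ≈ 0.16 M.
Ksp = [La³⁺][OH⁻]^3 = s(0.16)^3
s = 4.4×10⁻²⁰ / (0.16)^3 = 1.1×10⁻¹⁷
s = 1.1×10⁻¹⁷ M

1.1×10⁻¹⁷ M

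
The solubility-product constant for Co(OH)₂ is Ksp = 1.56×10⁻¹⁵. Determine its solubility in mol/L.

7.31×10⁻⁶ M

Co(OH)₂(s) ⇌ Co²⁺(aq) + 2 OH⁻(aq)
For each mole of Co(OH)₂ that dissolves per liter, [Co²⁺] = s and [OH⁻] = 2s; let s denote this solubility.
Ksp = [Co²⁺][OH⁻]^2 = s · (2s)^2 = 4s^3
4s^3 = 1.56×10⁻¹⁵  ⇒  s^3 = 3.90×10⁻¹⁶
s = (3.90×10⁻¹⁶)^(1/3) = 7.31×10⁻⁶ mol L⁻¹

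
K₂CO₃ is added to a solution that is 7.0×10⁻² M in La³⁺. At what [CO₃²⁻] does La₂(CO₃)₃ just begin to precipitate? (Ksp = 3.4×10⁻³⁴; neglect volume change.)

Each salt precipitates once Q = Ksp for that salt.
La₂(CO₃)₃(s) ⇌ 2 La³⁺(aq) + 3 CO₃²⁻(aq)
Ksp = [La³⁺]^2[CO₃²⁻]^3 = [CO₃²⁻]^3(7.0×10⁻²)^2
[CO₃²⁻]^3 = 3.4×10⁻³⁴ / (7.0×10⁻²)^2 = 6.9×10⁻³²
[CO₃²⁻] = 4.1×10⁻¹¹ M

4.1×10⁻¹¹ M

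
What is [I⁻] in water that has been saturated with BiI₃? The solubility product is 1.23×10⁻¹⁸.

4.38×10⁻⁵ M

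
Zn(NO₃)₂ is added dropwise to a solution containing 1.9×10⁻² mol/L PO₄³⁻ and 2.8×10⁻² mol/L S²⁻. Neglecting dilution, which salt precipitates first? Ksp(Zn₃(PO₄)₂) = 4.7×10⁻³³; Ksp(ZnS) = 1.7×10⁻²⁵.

ZnS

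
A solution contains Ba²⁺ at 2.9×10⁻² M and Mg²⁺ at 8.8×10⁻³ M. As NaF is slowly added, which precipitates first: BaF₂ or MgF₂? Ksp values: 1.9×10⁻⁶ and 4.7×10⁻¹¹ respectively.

Precipitation of each salt begins when its ion product equals Ksp.
For BaF₂: [F⁻] = (Ksp/[Ba²⁺])^(1/2) = 8.1×10⁻³ M
For MgF₂: [F⁻] = (Ksp/[Mg²⁺])^(1/2) = 7.3×10⁻⁵ M
MgF₂ requires the lower [F⁻], so it precipitates first.

MgF₂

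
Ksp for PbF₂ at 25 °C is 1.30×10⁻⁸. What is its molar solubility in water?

1.48×10⁻³ M

PbF₂(s) ⇌ Pb²⁺(aq) + 2 F⁻(aq)
Let s be the molar solubility. Then [Pb²⁺] = s and [F⁻] = 2s.
Ksp = [Pb²⁺][F⁻]^2 = s · (2s)^2 = 4s^3
4s^3 = 1.30×10⁻⁸  ⇒  s^3 = 3.25×10⁻⁹
s = 1.48×10⁻³ mol L⁻¹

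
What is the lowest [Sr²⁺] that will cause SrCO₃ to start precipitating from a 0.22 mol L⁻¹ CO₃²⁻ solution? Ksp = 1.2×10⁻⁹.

5.5×10⁻⁹ M

Precipitation begins when Q = Ksp.
SrCO₃(s) ⇌ Sr²⁺(aq) + CO₃²⁻(aq)
Ksp = [Sr²⁺][CO₃²⁻] = [Sr²⁺](0.22)
[Sr²⁺] = 1.2×10⁻⁹ / (0.22) = 5.5×10⁻⁹
[Sr²⁺] = 5.5×10⁻⁹ mol L⁻¹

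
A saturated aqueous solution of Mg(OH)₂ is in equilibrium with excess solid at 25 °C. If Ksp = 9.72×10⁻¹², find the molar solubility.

1.34×10⁻⁴ M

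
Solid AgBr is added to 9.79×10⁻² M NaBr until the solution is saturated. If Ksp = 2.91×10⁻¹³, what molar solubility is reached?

2.97×10⁻¹² M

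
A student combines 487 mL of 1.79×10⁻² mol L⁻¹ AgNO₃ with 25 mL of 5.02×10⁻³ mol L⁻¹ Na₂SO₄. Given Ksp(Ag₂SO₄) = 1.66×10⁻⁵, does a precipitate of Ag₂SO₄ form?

No

Total volume after mixing = 487 + 25 = 512 mL.
[Ag⁺] = (1.79×10⁻²)(487)/512 = 1.70×10⁻² mol L⁻¹
[SO₄²⁻] = (5.02×10⁻³)(25)/512 = 2.45×10⁻⁴ mol L⁻¹
Q = [Ag⁺]^2[SO₄²⁻] = 7.11×10⁻⁸
Q = 7.11×10⁻⁸ < Ksp = 1.66×10⁻⁵, so the solution is unsaturated and no precipitate forms.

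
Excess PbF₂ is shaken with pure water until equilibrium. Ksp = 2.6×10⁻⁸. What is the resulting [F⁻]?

3.7×10⁻³ M

PbF₂(s) ⇌ Pb²⁺(aq) + 2 F⁻(aq)
Call the molar solubility s, so that [Pb²⁺] = s and [F⁻] = 2s.
Ksp = [Pb²⁺][F⁻]^2 = s · (2s)^2 = 4s^3 = 2.6×10⁻⁸
s = 1.9×10⁻³ mol L⁻¹
[F⁻] = 2s = 3.7×10⁻³ mol L⁻¹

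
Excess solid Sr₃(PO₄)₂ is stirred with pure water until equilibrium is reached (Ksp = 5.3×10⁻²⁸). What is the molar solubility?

Sr₃(PO₄)₂(s) ⇌ 3 Sr²⁺(aq) + 2 PO₄³⁻(aq)
If s mol/L of Sr₃(PO₄)₂ dissolves, [Sr²⁺] = 3s and [PO₄³⁻] = 2s.
Ksp = [Sr²⁺]^3[PO₄³⁻]^2 = (3s)^3 · (2s)^2 = 108s^5
108s^5 = 5.3×10⁻²⁸  ⇒  s^5 = 4.9×10⁻³⁰
s = (4.9×10⁻³⁰)^(1/5) = 1.4×10⁻⁶ mol L⁻¹

1.4×10⁻⁶ M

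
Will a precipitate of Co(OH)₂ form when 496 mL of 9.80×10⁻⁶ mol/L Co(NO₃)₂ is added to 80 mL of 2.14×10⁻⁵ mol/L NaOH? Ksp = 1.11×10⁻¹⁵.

No

After mixing, V = 496 mL + 80 mL = 576 mL.
[Co²⁺] = (9.80×10⁻⁶)(496)/576 = 8.44×10⁻⁶ mol/L
[OH⁻] = (2.14×10⁻⁵)(80)/576 = 2.97×10⁻⁶ mol/L
Q = [Co²⁺][OH⁻]^2 = 7.46×10⁻¹⁷
Q < Ksp (7.46×10⁻¹⁷ vs 1.11×10⁻¹⁵); the solution remains unsaturated and no precipitate forms.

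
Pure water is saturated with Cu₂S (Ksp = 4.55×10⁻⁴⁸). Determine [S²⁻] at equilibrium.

1.04×10⁻¹⁶ M

Cu₂S(s) ⇌ 2 Cu⁺(aq) + S²⁻(aq)
With molar solubility s: [Cu⁺] = 2s, [S²⁻] = s.
Ksp = [Cu⁺]^2[S²⁻] = (2s)^2 · s = 4s^3 = 4.55×10⁻⁴⁸
s = 1.04×10⁻¹⁶ M
[S²⁻] = s = 1.04×10⁻¹⁶ M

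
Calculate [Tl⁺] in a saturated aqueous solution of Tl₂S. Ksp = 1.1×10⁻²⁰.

2.8×10⁻⁷ M

Tl₂S(s) ⇌ 2 Tl⁺(aq) + S²⁻(aq)
With molar solubility s: [Tl⁺] = 2s, [S²⁻] = s.
Ksp = [Tl⁺]^2[S²⁻] = (2s)^2 · s = 4s^3 = 1.1×10⁻²⁰
s = 1.4×10⁻⁷ mol/L
[Tl⁺] = 2s = 2.8×10⁻⁷ mol/L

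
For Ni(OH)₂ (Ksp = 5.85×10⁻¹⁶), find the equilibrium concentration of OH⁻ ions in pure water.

1.05×10⁻⁵ M

Ni(OH)₂(s) ⇌ Ni²⁺(aq) + 2 OH⁻(aq)
With molar solubility s: [Ni²⁺] = s, [OH⁻] = 2s.
Ksp = [Ni²⁺][OH⁻]^2 = s · (2s)^2 = 4s^3 = 5.85×10⁻¹⁶
s = 5.27×10⁻⁶ mol L⁻¹
[OH⁻] = 2s = 1.05×10⁻⁵ mol L⁻¹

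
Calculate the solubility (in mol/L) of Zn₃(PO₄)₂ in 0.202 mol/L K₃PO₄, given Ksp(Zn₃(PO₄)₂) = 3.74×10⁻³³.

Zn₃(PO₄)₂(s) ⇌ 3 Zn²⁺(aq) + 2 PO₄³⁻(aq)
PO₄³⁻ is already present at 0.202 mol/L. If s mol/L of Zn₃(PO₄)₂ dissolves, [Zn²⁺] = 3s while [PO₄³⁻] ≈ 0.202 mol/L.
Ksp = [Zn²⁺]^3[PO₄³⁻]^2 = (3s)^3(0.202)^2
(3s)^3 = 3.74×10⁻³³ / (0.202)^2 = 9.17×10⁻³²
s = 1.50×10⁻¹¹ mol/L

1.50×10⁻¹¹ M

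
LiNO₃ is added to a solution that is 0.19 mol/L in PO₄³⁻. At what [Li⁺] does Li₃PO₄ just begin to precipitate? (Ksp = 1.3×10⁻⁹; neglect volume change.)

1.9×10⁻³ M

Each salt precipitates once Q = Ksp for that salt.
Li₃PO₄(s) ⇌ 3 Li⁺(aq) + PO₄³⁻(aq)
Ksp = [Li⁺]^3[PO₄³⁻] = [Li⁺]^3(0.19)
[Li⁺]^3 = 1.3×10⁻⁹ / (0.19) = 6.8×10⁻⁹
[Li⁺] = 1.9×10⁻³ mol/L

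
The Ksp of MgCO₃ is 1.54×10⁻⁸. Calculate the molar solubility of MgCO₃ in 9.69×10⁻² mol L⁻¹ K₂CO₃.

MgCO₃(s) ⇌ Mg²⁺(aq) + CO₃²⁻(aq)
With CO₃²⁻ already at 9.69×10⁻² mol L⁻¹ and s small, take [CO₃²⁻] ≈ 9.69×10⁻² mol L⁻¹ and [Mg²⁺] = s.
Ksp = [Mg²⁺][CO₃²⁻] = s(9.69×10⁻²)
s = 1.54×10⁻⁸ / (9.69×10⁻²) = 1.59×10⁻⁷
s = 1.59×10⁻⁷ mol L⁻¹

1.59×10⁻⁷ M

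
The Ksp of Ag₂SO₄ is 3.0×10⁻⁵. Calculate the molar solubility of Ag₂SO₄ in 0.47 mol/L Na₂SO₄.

4.0×10⁻³ M

Ag₂SO₄(s) ⇌ 2 Ag⁺(aq) + SO₄²⁻(aq)
Let s be the solubility of Ag₂SO₄ here. The common ion gives [SO₄²⁻] ≈ 0.47 mol/L, and [Ag⁺] = 2s.
Ksp = [Ag⁺]^2[SO₄²⁻] = (2s)^2(0.47)
(2s)^2 = 3.0×10⁻⁵ / (0.47) = 6.4×10⁻⁵
s = 4.0×10⁻³ mol/L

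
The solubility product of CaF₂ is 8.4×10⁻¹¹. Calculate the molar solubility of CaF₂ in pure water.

CaF₂(s) ⇌ Ca²⁺(aq) + 2 F⁻(aq)
With molar solubility s: [Ca²⁺] = s, [F⁻] = 2s.
Ksp = [Ca²⁺][F⁻]^2 = s · (2s)^2 = 4s^3
4s^3 = 8.4×10⁻¹¹  ⇒  s^3 = 2.1×10⁻¹¹
s = 2.8×10⁻⁴ M

2.8×10⁻⁴ M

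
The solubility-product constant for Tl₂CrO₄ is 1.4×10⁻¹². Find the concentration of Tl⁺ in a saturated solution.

1.4×10⁻⁴ M

Tl₂CrO₄(s) ⇌ 2 Tl⁺(aq) + CrO₄²⁻(aq)
Call the molar solubility s, so that [Tl⁺] = 2s and [CrO₄²⁻] = s.
Ksp = [Tl⁺]^2[CrO₄²⁻] = (2s)^2 · s = 4s^3 = 1.4×10⁻¹²
s = 7.0×10⁻⁵ mol L⁻¹
[Tl⁺] = 2s = 1.4×10⁻⁴ mol L⁻¹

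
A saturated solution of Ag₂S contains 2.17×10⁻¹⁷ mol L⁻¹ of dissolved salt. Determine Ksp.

Ksp = 4.09×10⁻⁵⁰

Ag₂S(s) ⇌ 2 Ag⁺(aq) + S²⁻(aq)
With molar solubility s: [Ag⁺] = 2s, [S²⁻] = s.
Ksp = [Ag⁺]^2[S²⁻] = (2s)^2 · s = 4s^3
Ksp = 4 × (2.17×10⁻¹⁷)^3 = 4.09×10⁻⁵⁰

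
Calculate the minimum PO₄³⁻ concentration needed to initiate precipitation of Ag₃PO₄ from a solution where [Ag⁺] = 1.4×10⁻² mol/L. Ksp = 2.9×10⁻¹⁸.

The threshold for precipitation is Q = Ksp.
Ag₃PO₄(s) ⇌ 3 Ag⁺(aq) + PO₄³⁻(aq)
Ksp = [Ag⁺]^3[PO₄³⁻] = [PO₄³⁻](1.4×10⁻²)^3
[PO₄³⁻] = 2.9×10⁻¹⁸ / (1.4×10⁻²)^3 = 1.1×10⁻¹²
[PO₄³⁻] = 1.1×10⁻¹² mol/L

1.1×10⁻¹² M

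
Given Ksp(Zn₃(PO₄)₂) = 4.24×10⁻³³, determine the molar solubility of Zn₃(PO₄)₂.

1.31×10⁻⁷ M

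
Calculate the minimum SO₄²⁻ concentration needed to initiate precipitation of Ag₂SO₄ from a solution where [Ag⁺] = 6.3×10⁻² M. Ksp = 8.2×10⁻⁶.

Precipitation begins when Q = Ksp.
Ag₂SO₄(s) ⇌ 2 Ag⁺(aq) + SO₄²⁻(aq)
Ksp = [Ag⁺]^2[SO₄²⁻] = [SO₄²⁻](6.3×10⁻²)^2
[SO₄²⁻] = 8.2×10⁻⁶ / (6.3×10⁻²)^2 = 2.1×10⁻³
[SO₄²⁻] = 2.1×10⁻³ M

2.1×10⁻³ M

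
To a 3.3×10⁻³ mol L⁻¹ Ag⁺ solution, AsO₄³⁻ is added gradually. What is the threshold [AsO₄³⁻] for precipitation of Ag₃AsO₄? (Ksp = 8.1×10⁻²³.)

Each salt precipitates once Q = Ksp for that salt.
Ag₃AsO₄(s) ⇌ 3 Ag⁺(aq) + AsO₄³⁻(aq)
Ksp = [Ag⁺]^3[AsO₄³⁻] = [AsO₄³⁻](3.3×10⁻³)^3
[AsO₄³⁻] = 8.1×10⁻²³ / (3.3×10⁻³)^3 = 2.3×10⁻¹⁵
[AsO₄³⁻] = 2.3×10⁻¹⁵ mol L⁻¹

2.3×10⁻¹⁵ M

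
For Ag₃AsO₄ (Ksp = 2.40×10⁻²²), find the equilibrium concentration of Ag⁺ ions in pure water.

Ag₃AsO₄(s) ⇌ 3 Ag⁺(aq) + AsO₄³⁻(aq)
If s mol/L of Ag₃AsO₄ dissolves, [Ag⁺] = 3s and [AsO₄³⁻] = s.
Ksp = [Ag⁺]^3[AsO₄³⁻] = (3s)^3 · s = 27s^4 = 2.40×10⁻²²
s = 1.73×10⁻⁶ mol L⁻¹
[Ag⁺] = 3s = 5.18×10⁻⁶ mol L⁻¹

5.18×10⁻⁶ M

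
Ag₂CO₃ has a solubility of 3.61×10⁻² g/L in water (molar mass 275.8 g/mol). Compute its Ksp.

Ksp = 8.97×10⁻¹²

Convert to molarity: s = 3.61×10⁻² / 275.8 = 1.3089×10⁻⁴ mol/L
Ag₂CO₃(s) ⇌ 2 Ag⁺(aq) + CO₃²⁻(aq)
For each mole of Ag₂CO₃ that dissolves per liter, [Ag⁺] = 2s and [CO₃²⁻] = s; let s denote this solubility.
Ksp = [Ag⁺]^2[CO₃²⁻] = (2s)^2 · s = 4s^3
Ksp = 4 × (1.3089×10⁻⁴)^3 = 8.97×10⁻¹²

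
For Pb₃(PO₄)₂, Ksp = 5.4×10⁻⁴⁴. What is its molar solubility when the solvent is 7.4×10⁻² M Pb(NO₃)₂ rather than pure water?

5.8×10⁻²¹ M

Pb₃(PO₄)₂(s) ⇌ 3 Pb²⁺(aq) + 2 PO₄³⁻(aq)
The solution already contains Pb²⁺ at 7.4×10⁻² M. Let s be the molar solubility of Pb₃(PO₄)₂.
[Pb²⁺] ≈ 7.4×10⁻² M (common ion dominates); [PO₄³⁻] = 2s.
Ksp = [Pb²⁺]^3[PO₄³⁻]^2 = (7.4×10⁻²)^3(2s)^2
(2s)^2 = 5.4×10⁻⁴⁴ / (7.4×10⁻²)^3 = 1.3×10⁻⁴⁰
s = 5.8×10⁻²¹ M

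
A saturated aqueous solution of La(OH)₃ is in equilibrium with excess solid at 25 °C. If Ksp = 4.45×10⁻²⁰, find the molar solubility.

6.37×10⁻⁶ M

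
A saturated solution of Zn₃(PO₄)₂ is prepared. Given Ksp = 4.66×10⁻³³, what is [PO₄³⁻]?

Zn₃(PO₄)₂(s) ⇌ 3 Zn²⁺(aq) + 2 PO₄³⁻(aq)
Call the molar solubility s, so that [Zn²⁺] = 3s and [PO₄³⁻] = 2s.
Ksp = [Zn²⁺]^3[PO₄³⁻]^2 = (3s)^3 · (2s)^2 = 108s^5 = 4.66×10⁻³³
s = 1.34×10⁻⁷ mol/L
[PO₄³⁻] = 2s = 2.68×10⁻⁷ mol/L

2.68×10⁻⁷ M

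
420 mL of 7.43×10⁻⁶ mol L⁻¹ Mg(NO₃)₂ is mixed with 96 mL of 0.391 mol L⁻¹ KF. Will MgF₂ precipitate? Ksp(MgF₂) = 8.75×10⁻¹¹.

The combined volume is 516 mL.
[Mg²⁺] = (7.43×10⁻⁶)(420)/516 = 6.05×10⁻⁶ mol L⁻¹
[F⁻] = (0.391)(96)/516 = 7.27×10⁻² mol L⁻¹
Q = [Mg²⁺][F⁻]^2 = 3.20×10⁻⁸
Since Q (3.20×10⁻⁸) exceeds Ksp (8.75×10⁻¹¹), MgF₂ will precipitate.

Yes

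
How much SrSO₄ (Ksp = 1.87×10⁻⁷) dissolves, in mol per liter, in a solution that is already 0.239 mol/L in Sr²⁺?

SrSO₄(s) ⇌ Sr²⁺(aq) + SO₄²⁻(aq)
The solution already contains Sr²⁺ at 0.239 mol/L. Let s be the molar solubility of SrSO₄.
[Sr²⁺] ≈ 0.239 mol/L (common ion dominates); [SO₄²⁻] = s.
Ksp = [Sr²⁺][SO₄²⁻] = (0.239)s
s = 1.87×10⁻⁷ / (0.239) = 7.82×10⁻⁷
s = 7.82×10⁻⁷ mol/L

7.82×10⁻⁷ M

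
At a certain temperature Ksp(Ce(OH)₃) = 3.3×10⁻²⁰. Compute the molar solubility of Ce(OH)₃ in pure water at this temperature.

5.9×10⁻⁶ M

Ce(OH)₃(s) ⇌ Ce³⁺(aq) + 3 OH⁻(aq)
If s mol/L of Ce(OH)₃ dissolves, [Ce³⁺] = s and [OH⁻] = 3s.
Ksp = [Ce³⁺][OH⁻]^3 = s · (3s)^3 = 27s^4
27s^4 = 3.3×10⁻²⁰  ⇒  s^4 = 1.2×10⁻²¹
s = (1.2×10⁻²¹)^(1/4) = 5.9×10⁻⁶ M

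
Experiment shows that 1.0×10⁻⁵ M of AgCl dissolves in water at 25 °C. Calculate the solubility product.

Ksp = 1.0×10⁻¹⁰

AgCl(s) ⇌ Ag⁺(aq) + Cl⁻(aq)
With molar solubility s: [Ag⁺] = s, [Cl⁻] = s.
Ksp = [Ag⁺][Cl⁻] = s · s = s^2
Ksp = (1.0×10⁻⁵)^2 = 1.0×10⁻¹⁰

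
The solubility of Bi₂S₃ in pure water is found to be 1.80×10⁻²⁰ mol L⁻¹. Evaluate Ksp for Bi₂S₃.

Ksp = 2.04×10⁻⁹⁷

Bi₂S₃(s) ⇌ 2 Bi³⁺(aq) + 3 S²⁻(aq)
Call the molar solubility s, so that [Bi³⁺] = 2s and [S²⁻] = 3s.
Ksp = [Bi³⁺]^2[S²⁻]^3 = (2s)^2 · (3s)^3 = 108s^5
Ksp = 108 × (1.80×10⁻²⁰)^5 = 2.04×10⁻⁹⁷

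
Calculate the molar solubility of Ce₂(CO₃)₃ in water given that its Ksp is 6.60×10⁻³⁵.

5.72×10⁻⁸ M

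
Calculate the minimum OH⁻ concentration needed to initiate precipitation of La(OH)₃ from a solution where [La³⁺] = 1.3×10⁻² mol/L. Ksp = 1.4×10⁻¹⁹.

A salt starts to precipitate once the ion product Q reaches its Ksp.
La(OH)₃(s) ⇌ La³⁺(aq) + 3 OH⁻(aq)
Ksp = [La³⁺][OH⁻]^3 = [OH⁻]^3(1.3×10⁻²)
[OH⁻]^3 = 1.4×10⁻¹⁹ / (1.3×10⁻²) = 1.1×10⁻¹⁷
[OH⁻] = 2.2×10⁻⁶ mol/L

2.2×10⁻⁶ M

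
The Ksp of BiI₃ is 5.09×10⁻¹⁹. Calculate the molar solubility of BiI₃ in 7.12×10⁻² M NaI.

1.41×10⁻¹⁵ M

BiI₃(s) ⇌ Bi³⁺(aq) + 3 I⁻(aq)
The solution already contains I⁻ at 7.12×10⁻² M. Let s be the molar solubility of BiI₃.
[I⁻] ≈ 7.12×10⁻² M (common ion dominates); [Bi³⁺] = s.
Ksp = [Bi³⁺][I⁻]^3 = s(7.12×10⁻²)^3
s = 5.09×10⁻¹⁹ / (7.12×10⁻²)^3 = 1.41×10⁻¹⁵
s = 1.41×10⁻¹⁵ M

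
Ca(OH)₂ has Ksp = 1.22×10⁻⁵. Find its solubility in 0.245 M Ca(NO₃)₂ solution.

3.53×10⁻³ M

Ca(OH)₂(s) ⇌ Ca²⁺(aq) + 2 OH⁻(aq)
Ca²⁺ is already present at 0.245 M. If s mol/L of Ca(OH)₂ dissolves, [OH⁻] = 2s while [Ca²⁺] ≈ 0.245 M.
Ksp = [Ca²⁺][OH⁻]^2 = (0.245)(2s)^2
(2s)^2 = 1.22×10⁻⁵ / (0.245) = 4.98×10⁻⁵
s = 3.53×10⁻³ M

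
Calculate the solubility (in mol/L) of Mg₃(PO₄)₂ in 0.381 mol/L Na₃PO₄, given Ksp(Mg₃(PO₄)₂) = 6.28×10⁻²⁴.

1.17×10⁻⁸ M

Mg₃(PO₄)₂(s) ⇌ 3 Mg²⁺(aq) + 2 PO₄³⁻(aq)
The solution already contains PO₄³⁻ at 0.381 mol/L. Let s be the molar solubility of Mg₃(PO₄)₂.
[PO₄³⁻] ≈ 0.381 mol/L (common ion dominates); [Mg²⁺] = 3s.
Ksp = [Mg²⁺]^3[PO₄³⁻]^2 = (3s)^3(0.381)^2
(3s)^3 = 6.28×10⁻²⁴ / (0.381)^2 = 4.33×10⁻²³
s = 1.17×10⁻⁸ mol/L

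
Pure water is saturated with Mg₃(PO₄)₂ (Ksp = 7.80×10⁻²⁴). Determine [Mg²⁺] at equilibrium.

Mg₃(PO₄)₂(s) ⇌ 3 Mg²⁺(aq) + 2 PO₄³⁻(aq)
For each mole of Mg₃(PO₄)₂ that dissolves per liter, [Mg²⁺] = 3s and [PO₄³⁻] = 2s; let s denote this solubility.
Ksp = [Mg²⁺]^3[PO₄³⁻]^2 = (3s)^3 · (2s)^2 = 108s^5 = 7.80×10⁻²⁴
s = 9.37×10⁻⁶ mol L⁻¹
[Mg²⁺] = 3s = 2.81×10⁻⁵ mol L⁻¹

2.81×10⁻⁵ M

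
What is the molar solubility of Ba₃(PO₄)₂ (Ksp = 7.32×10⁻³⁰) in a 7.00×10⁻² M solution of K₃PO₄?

3.81×10⁻¹⁰ M

Ba₃(PO₄)₂(s) ⇌ 3 Ba²⁺(aq) + 2 PO₄³⁻(aq)
Let s be the solubility of Ba₃(PO₄)₂ here. The common ion gives [PO₄³⁻] ≈ 7.00×10⁻² M, and [Ba²⁺] = 3s.
Ksp = [Ba²⁺]^3[PO₄³⁻]^2 = (3s)^3(7.00×10⁻²)^2
(3s)^3 = 7.32×10⁻³⁰ / (7.00×10⁻²)^2 = 1.49×10⁻²⁷
s = 3.81×10⁻¹⁰ M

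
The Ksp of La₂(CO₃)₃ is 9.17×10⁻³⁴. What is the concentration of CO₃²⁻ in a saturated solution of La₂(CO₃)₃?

2.90×10⁻⁷ M

La₂(CO₃)₃(s) ⇌ 2 La³⁺(aq) + 3 CO₃²⁻(aq)
Call the molar solubility s, so that [La³⁺] = 2s and [CO₃²⁻] = 3s.
Ksp = [La³⁺]^2[CO₃²⁻]^3 = (2s)^2 · (3s)^3 = 108s^5 = 9.17×10⁻³⁴
s = 9.68×10⁻⁸ mol/L
[CO₃²⁻] = 3s = 2.90×10⁻⁷ mol/L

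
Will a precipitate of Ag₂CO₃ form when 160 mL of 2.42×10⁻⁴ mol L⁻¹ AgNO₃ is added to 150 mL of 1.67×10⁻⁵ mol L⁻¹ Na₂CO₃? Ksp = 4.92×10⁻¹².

No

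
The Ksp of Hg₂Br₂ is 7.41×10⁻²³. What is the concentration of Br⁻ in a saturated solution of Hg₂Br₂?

5.29×10⁻⁸ M

Hg₂Br₂(s) ⇌ Hg₂²⁺(aq) + 2 Br⁻(aq)
For each mole of Hg₂Br₂ that dissolves per liter, [Hg₂²⁺] = s and [Br⁻] = 2s; let s denote this solubility.
Ksp = [Hg₂²⁺][Br⁻]^2 = s · (2s)^2 = 4s^3 = 7.41×10⁻²³
s = 2.65×10⁻⁸ mol/L
[Br⁻] = 2s = 5.29×10⁻⁸ mol/L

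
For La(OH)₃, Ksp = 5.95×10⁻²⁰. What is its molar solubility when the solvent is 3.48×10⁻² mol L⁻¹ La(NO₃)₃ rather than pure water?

3.99×10⁻⁷ M

La(OH)₃(s) ⇌ La³⁺(aq) + 3 OH⁻(aq)
Let s be the solubility of La(OH)₃ here. The common ion gives [La³⁺] ≈ 3.48×10⁻² mol L⁻¹, and [OH⁻] = 3s.
Ksp = [La³⁺][OH⁻]^3 = (3.48×10⁻²)(3s)^3
(3s)^3 = 5.95×10⁻²⁰ / (3.48×10⁻²) = 1.71×10⁻¹⁸
s = 3.99×10⁻⁷ mol L⁻¹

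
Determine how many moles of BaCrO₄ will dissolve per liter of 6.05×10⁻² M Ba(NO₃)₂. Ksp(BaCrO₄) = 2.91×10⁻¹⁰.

4.81×10⁻⁹ M

BaCrO₄(s) ⇌ Ba²⁺(aq) + CrO₄²⁻(aq)
With Ba²⁺ already at 6.05×10⁻² M and s small, take [Ba²⁺] ≈ 6.05×10⁻² M and [CrO₄²⁻] = s.
Ksp = [Ba²⁺][CrO₄²⁻] = (6.05×10⁻²)s
s = 2.91×10⁻¹⁰ / (6.05×10⁻²) = 4.81×10⁻⁹
s = 4.81×10⁻⁹ M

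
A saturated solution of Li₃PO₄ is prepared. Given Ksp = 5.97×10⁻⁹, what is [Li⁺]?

Li₃PO₄(s) ⇌ 3 Li⁺(aq) + PO₄³⁻(aq)
If s mol/L of Li₃PO₄ dissolves, [Li⁺] = 3s and [PO₄³⁻] = s.
Ksp = [Li⁺]^3[PO₄³⁻] = (3s)^3 · s = 27s^4 = 5.97×10⁻⁹
s = 3.86×10⁻³ M
[Li⁺] = 3s = 1.16×10⁻² M

1.16×10⁻² M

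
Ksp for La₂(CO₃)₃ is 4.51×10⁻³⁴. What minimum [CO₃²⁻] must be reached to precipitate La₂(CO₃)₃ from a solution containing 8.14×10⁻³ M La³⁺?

Precipitation begins when Q = Ksp.
La₂(CO₃)₃(s) ⇌ 2 La³⁺(aq) + 3 CO₃²⁻(aq)
Ksp = [La³⁺]^2[CO₃²⁻]^3 = [CO₃²⁻]^3(8.14×10⁻³)^2
[CO₃²⁻]^3 = 4.51×10⁻³⁴ / (8.14×10⁻³)^2 = 6.81×10⁻³⁰
[CO₃²⁻] = 1.90×10⁻¹⁰ M

1.90×10⁻¹⁰ M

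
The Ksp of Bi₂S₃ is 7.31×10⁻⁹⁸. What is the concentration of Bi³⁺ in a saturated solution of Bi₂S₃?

Bi₂S₃(s) ⇌ 2 Bi³⁺(aq) + 3 S²⁻(aq)
With molar solubility s: [Bi³⁺] = 2s, [S²⁻] = 3s.
Ksp = [Bi³⁺]^2[S²⁻]^3 = (2s)^2 · (3s)^3 = 108s^5 = 7.31×10⁻⁹⁸
s = 1.47×10⁻²⁰ M
[Bi³⁺] = 2s = 2.93×10⁻²⁰ M

2.93×10⁻²⁰ M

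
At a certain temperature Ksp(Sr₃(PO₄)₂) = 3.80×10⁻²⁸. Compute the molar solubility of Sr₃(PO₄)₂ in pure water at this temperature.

Sr₃(PO₄)₂(s) ⇌ 3 Sr²⁺(aq) + 2 PO₄³⁻(aq)
For each mole of Sr₃(PO₄)₂ that dissolves per liter, [Sr²⁺] = 3s and [PO₄³⁻] = 2s; let s denote this solubility.
Ksp = [Sr²⁺]^3[PO₄³⁻]^2 = (3s)^3 · (2s)^2 = 108s^5
108s^5 = 3.80×10⁻²⁸  ⇒  s^5 = 3.52×10⁻³⁰
Taking the 5th root, s = 1.29×10⁻⁶ M.

1.29×10⁻⁶ M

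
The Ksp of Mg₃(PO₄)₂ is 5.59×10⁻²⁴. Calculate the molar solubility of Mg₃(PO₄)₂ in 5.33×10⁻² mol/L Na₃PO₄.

Mg₃(PO₄)₂(s) ⇌ 3 Mg²⁺(aq) + 2 PO₄³⁻(aq)
The solution already contains PO₄³⁻ at 5.33×10⁻² mol/L. Let s be the molar solubility of Mg₃(PO₄)₂.
[PO₄³⁻] ≈ 5.33×10⁻² mol/L (common ion dominates); [Mg²⁺] = 3s.
Ksp = [Mg²⁺]^3[PO₄³⁻]^2 = (3s)^3(5.33×10⁻²)^2
(3s)^3 = 5.59×10⁻²⁴ / (5.33×10⁻²)^2 = 1.97×10⁻²¹
s = 4.18×10⁻⁸ mol/L

4.18×10⁻⁸ M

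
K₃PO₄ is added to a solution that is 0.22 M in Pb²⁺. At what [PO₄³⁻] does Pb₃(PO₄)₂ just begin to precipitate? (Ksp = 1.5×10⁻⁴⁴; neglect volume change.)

A salt starts to precipitate once the ion product Q reaches its Ksp.
Pb₃(PO₄)₂(s) ⇌ 3 Pb²⁺(aq) + 2 PO₄³⁻(aq)
Ksp = [Pb²⁺]^3[PO₄³⁻]^2 = [PO₄³⁻]^2(0.22)^3
[PO₄³⁻]^2 = 1.5×10⁻⁴⁴ / (0.22)^3 = 1.4×10⁻⁴²
[PO₄³⁻] = 1.2×10⁻²¹ M

1.2×10⁻²¹ M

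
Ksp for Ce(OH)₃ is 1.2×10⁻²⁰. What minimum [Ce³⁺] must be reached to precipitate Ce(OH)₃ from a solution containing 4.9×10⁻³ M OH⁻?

1.0×10⁻¹³ M

Precipitation begins when Q = Ksp.
Ce(OH)₃(s) ⇌ Ce³⁺(aq) + 3 OH⁻(aq)
Ksp = [Ce³⁺][OH⁻]^3 = [Ce³⁺](4.9×10⁻³)^3
[Ce³⁺] = 1.2×10⁻²⁰ / (4.9×10⁻³)^3 = 1.0×10⁻¹³
[Ce³⁺] = 1.0×10⁻¹³ M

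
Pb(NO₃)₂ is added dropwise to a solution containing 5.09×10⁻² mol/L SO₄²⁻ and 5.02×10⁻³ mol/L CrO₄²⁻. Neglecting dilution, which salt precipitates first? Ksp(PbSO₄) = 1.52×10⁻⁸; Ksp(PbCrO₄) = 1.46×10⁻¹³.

PbCrO₄

A salt starts to precipitate once the ion product Q reaches its Ksp.
For PbSO₄: [Pb²⁺] = (Ksp/[SO₄²⁻]) = 2.99×10⁻⁷ mol/L
For PbCrO₄: [Pb²⁺] = (Ksp/[CrO₄²⁻]) = 2.91×10⁻¹¹ mol/L
PbCrO₄ requires the lower [Pb²⁺], so it precipitates first.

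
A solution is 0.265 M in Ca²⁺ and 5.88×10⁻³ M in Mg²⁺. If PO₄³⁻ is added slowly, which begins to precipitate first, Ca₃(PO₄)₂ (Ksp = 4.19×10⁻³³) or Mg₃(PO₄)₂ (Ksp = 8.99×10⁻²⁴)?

Ca₃(PO₄)₂

Each salt precipitates once Q = Ksp for that salt.
For Ca₃(PO₄)₂: [PO₄³⁻] = (Ksp/[Ca²⁺]^3)^(1/2) = 4.75×10⁻¹⁶ M
For Mg₃(PO₄)₂: [PO₄³⁻] = (Ksp/[Mg²⁺]^3)^(1/2) = 6.65×10⁻⁹ M
The smaller threshold [PO₄³⁻] is reached first, so Ca₃(PO₄)₂ precipitates first.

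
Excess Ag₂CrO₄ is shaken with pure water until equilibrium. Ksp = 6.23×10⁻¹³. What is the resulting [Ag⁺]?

1.08×10⁻⁴ M

Ag₂CrO₄(s) ⇌ 2 Ag⁺(aq) + CrO₄²⁻(aq)
For each mole of Ag₂CrO₄ that dissolves per liter, [Ag⁺] = 2s and [CrO₄²⁻] = s; let s denote this solubility.
Ksp = [Ag⁺]^2[CrO₄²⁻] = (2s)^2 · s = 4s^3 = 6.23×10⁻¹³
s = 5.38×10⁻⁵ mol/L
[Ag⁺] = 2s = 1.08×10⁻⁴ mol/L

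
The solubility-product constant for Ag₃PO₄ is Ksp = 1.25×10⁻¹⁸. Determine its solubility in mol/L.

Ag₃PO₄(s) ⇌ 3 Ag⁺(aq) + PO₄³⁻(aq)
Let s be the molar solubility. Then [Ag⁺] = 3s and [PO₄³⁻] = s.
Ksp = [Ag⁺]^3[PO₄³⁻] = (3s)^3 · s = 27s^4
27s^4 = 1.25×10⁻¹⁸  ⇒  s^4 = 4.63×10⁻²⁰
Taking the 4th root, s = 1.47×10⁻⁵ mol/L.

1.47×10⁻⁵ M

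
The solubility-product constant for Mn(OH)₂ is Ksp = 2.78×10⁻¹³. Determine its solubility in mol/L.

4.11×10⁻⁵ M

Mn(OH)₂(s) ⇌ Mn²⁺(aq) + 2 OH⁻(aq)
Let s be the molar solubility. Then [Mn²⁺] = s and [OH⁻] = 2s.
Ksp = [Mn²⁺][OH⁻]^2 = s · (2s)^2 = 4s^3
4s^3 = 2.78×10⁻¹³  ⇒  s^3 = 6.95×10⁻¹⁴
s = (6.95×10⁻¹⁴)^(1/3) = 4.11×10⁻⁵ M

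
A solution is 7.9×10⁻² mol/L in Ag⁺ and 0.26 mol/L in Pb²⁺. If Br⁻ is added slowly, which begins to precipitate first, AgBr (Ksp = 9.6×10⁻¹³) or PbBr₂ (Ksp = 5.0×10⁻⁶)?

AgBr

The threshold for precipitation is Q = Ksp.
For AgBr: [Br⁻] = (Ksp/[Ag⁺]) = 1.2×10⁻¹¹ mol/L
For PbBr₂: [Br⁻] = (Ksp/[Pb²⁺])^(1/2) = 4.4×10⁻³ mol/L
AgBr requires the lower [Br⁻], so it precipitates first.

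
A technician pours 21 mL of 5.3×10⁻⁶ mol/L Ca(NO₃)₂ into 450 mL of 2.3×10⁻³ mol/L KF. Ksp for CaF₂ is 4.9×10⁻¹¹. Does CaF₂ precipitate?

No

The combined volume is 471 mL.
[Ca²⁺] = (5.3×10⁻⁶)(21)/471 = 2.4×10⁻⁷ mol/L
[F⁻] = (2.3×10⁻³)(450)/471 = 2.2×10⁻³ mol/L
Q = [Ca²⁺][F⁻]^2 = 1.1×10⁻¹²
Since Q (1.1×10⁻¹²) is less than Ksp (4.9×10⁻¹¹), no CaF₂ precipitates.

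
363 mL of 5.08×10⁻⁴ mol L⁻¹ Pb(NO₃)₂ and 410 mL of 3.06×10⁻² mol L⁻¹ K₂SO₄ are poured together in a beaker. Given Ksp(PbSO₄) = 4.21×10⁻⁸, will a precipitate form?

Total volume after mixing = 363 + 410 = 773 mL.
[Pb²⁺] = (5.08×10⁻⁴)(363)/773 = 2.39×10⁻⁴ mol L⁻¹
[SO₄²⁻] = (3.06×10⁻²)(410)/773 = 1.62×10⁻² mol L⁻¹
Q = [Pb²⁺][SO₄²⁻] = 3.87×10⁻⁶
Because Q > Ksp (3.87×10⁻⁶ vs 4.21×10⁻⁸), a precipitate of PbSO₄ forms.

Yes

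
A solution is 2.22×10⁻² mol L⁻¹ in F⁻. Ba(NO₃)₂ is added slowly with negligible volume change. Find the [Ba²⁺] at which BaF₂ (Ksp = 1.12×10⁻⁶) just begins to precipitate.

2.27×10⁻³ M

The threshold for precipitation is Q = Ksp.
BaF₂(s) ⇌ Ba²⁺(aq) + 2 F⁻(aq)
Ksp = [Ba²⁺][F⁻]^2 = [Ba²⁺](2.22×10⁻²)^2
[Ba²⁺] = 1.12×10⁻⁶ / (2.22×10⁻²)^2 = 2.27×10⁻³
[Ba²⁺] = 2.27×10⁻³ mol L⁻¹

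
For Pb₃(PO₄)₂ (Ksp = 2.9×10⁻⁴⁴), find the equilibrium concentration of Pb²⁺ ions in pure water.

Pb₃(PO₄)₂(s) ⇌ 3 Pb²⁺(aq) + 2 PO₄³⁻(aq)
If s mol/L of Pb₃(PO₄)₂ dissolves, [Pb²⁺] = 3s and [PO₄³⁻] = 2s.
Ksp = [Pb²⁺]^3[PO₄³⁻]^2 = (3s)^3 · (2s)^2 = 108s^5 = 2.9×10⁻⁴⁴
s = 7.7×10⁻¹⁰ M
[Pb²⁺] = 3s = 2.3×10⁻⁹ M

2.3×10⁻⁹ M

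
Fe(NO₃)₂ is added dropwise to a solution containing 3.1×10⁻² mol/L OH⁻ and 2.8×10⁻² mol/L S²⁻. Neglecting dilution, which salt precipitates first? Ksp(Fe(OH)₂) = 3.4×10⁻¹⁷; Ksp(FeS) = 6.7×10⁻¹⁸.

FeS

Precipitation of each salt begins when its ion product equals Ksp.
For Fe(OH)₂: [Fe²⁺] = (Ksp/[OH⁻]^2) = 3.5×10⁻¹⁴ mol/L
For FeS: [Fe²⁺] = (Ksp/[S²⁻]) = 2.4×10⁻¹⁶ mol/L
FeS requires the lower [Fe²⁺], so it precipitates first.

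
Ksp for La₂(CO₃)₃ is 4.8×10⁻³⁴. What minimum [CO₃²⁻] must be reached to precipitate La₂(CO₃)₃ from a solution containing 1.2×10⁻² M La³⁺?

Precipitation of each salt begins when its ion product equals Ksp.
La₂(CO₃)₃(s) ⇌ 2 La³⁺(aq) + 3 CO₃²⁻(aq)
Ksp = [La³⁺]^2[CO₃²⁻]^3 = [CO₃²⁻]^3(1.2×10⁻²)^2
[CO₃²⁻]^3 = 4.8×10⁻³⁴ / (1.2×10⁻²)^2 = 3.3×10⁻³⁰
[CO₃²⁻] = 1.5×10⁻¹⁰ M

1.5×10⁻¹⁰ M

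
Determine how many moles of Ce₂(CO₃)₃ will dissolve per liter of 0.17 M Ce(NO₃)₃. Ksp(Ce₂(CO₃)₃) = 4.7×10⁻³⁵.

Ce₂(CO₃)₃(s) ⇌ 2 Ce³⁺(aq) + 3 CO₃²⁻(aq)
Let s be the solubility of Ce₂(CO₃)₃ here. The common ion gives [Ce³⁺] ≈ 0.17 M, and [CO₃²⁻] = 3s.
Ksp = [Ce³⁺]^2[CO₃²⁻]^3 = (0.17)^2(3s)^3
(3s)^3 = 4.7×10⁻³⁵ / (0.17)^2 = 1.6×10⁻³³
s = 3.9×10⁻¹² M

3.9×10⁻¹² M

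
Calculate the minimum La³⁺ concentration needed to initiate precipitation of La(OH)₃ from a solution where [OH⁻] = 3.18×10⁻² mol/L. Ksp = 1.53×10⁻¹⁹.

The threshold for precipitation is Q = Ksp.
La(OH)₃(s) ⇌ La³⁺(aq) + 3 OH⁻(aq)
Ksp = [La³⁺][OH⁻]^3 = [La³⁺](3.18×10⁻²)^3
[La³⁺] = 1.53×10⁻¹⁹ / (3.18×10⁻²)^3 = 4.76×10⁻¹⁵
[La³⁺] = 4.76×10⁻¹⁵ mol/L

4.76×10⁻¹⁵ M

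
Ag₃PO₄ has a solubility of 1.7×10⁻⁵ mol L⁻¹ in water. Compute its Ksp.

Ag₃PO₄(s) ⇌ 3 Ag⁺(aq) + PO₄³⁻(aq)
Call the molar solubility s, so that [Ag⁺] = 3s and [PO₄³⁻] = s.
Ksp = [Ag⁺]^3[PO₄³⁻] = (3s)^3 · s = 27s^4
Ksp = 27 × (1.7×10⁻⁵)^4 = 2.3×10⁻¹⁸

Ksp = 2.3×10⁻¹⁸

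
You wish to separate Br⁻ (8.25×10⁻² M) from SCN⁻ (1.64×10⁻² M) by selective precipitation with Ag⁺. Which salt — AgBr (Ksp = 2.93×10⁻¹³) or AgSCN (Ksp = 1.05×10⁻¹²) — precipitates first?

AgBr

Precipitation begins when Q = Ksp.
For AgBr: [Ag⁺] = (Ksp/[Br⁻]) = 3.55×10⁻¹² M
For AgSCN: [Ag⁺] = (Ksp/[SCN⁻]) = 6.40×10⁻¹¹ M
Since AgBr needs less Ag⁺ to reach saturation, it precipitates first.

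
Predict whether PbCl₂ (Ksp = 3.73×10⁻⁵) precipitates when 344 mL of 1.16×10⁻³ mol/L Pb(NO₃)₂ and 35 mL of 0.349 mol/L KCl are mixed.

The combined volume is 379 mL.
[Pb²⁺] = (1.16×10⁻³)(344)/379 = 1.05×10⁻³ mol/L
[Cl⁻] = (0.349)(35)/379 = 3.22×10⁻² mol/L
Q = [Pb²⁺][Cl⁻]^2 = 1.09×10⁻⁶
Q < Ksp (1.09×10⁻⁶ vs 3.73×10⁻⁵); the solution remains unsaturated and no precipitate forms.

No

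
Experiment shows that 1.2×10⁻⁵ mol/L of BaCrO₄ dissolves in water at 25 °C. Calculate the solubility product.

Ksp = 1.4×10⁻¹⁰

BaCrO₄(s) ⇌ Ba²⁺(aq) + CrO₄²⁻(aq)
If s mol/L of BaCrO₄ dissolves, [Ba²⁺] = s and [CrO₄²⁻] = s.
Ksp = [Ba²⁺][CrO₄²⁻] = s · s = s^2
Ksp = (1.2×10⁻⁵)^2 = 1.4×10⁻¹⁰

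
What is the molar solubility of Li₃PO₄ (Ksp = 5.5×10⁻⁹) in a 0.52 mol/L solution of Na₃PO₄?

Li₃PO₄(s) ⇌ 3 Li⁺(aq) + PO₄³⁻(aq)
The solution already contains PO₄³⁻ at 0.52 mol/L. Let s be the molar solubility of Li₃PO₄.
[PO₄³⁻] ≈ 0.52 mol/L (common ion dominates); [Li⁺] = 3s.
Ksp = [Li⁺]^3[PO₄³⁻] = (3s)^3(0.52)
(3s)^3 = 5.5×10⁻⁹ / (0.52) = 1.1×10⁻⁸
s = 7.3×10⁻⁴ mol/L

7.3×10⁻⁴ M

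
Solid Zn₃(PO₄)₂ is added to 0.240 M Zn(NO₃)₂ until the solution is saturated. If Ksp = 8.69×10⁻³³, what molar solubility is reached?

3.96×10⁻¹⁶ M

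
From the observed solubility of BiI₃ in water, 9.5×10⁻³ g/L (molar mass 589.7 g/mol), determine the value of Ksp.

s = (9.5×10⁻³ g L⁻¹)/(589.7 g mol⁻¹) = 1.611×10⁻⁵ M
BiI₃(s) ⇌ Bi³⁺(aq) + 3 I⁻(aq)
Call the molar solubility s, so that [Bi³⁺] = s and [I⁻] = 3s.
Ksp = [Bi³⁺][I⁻]^3 = s · (3s)^3 = 27s^4
Ksp = 27 × (1.611×10⁻⁵)^4 = 1.8×10⁻¹⁸

Ksp = 1.8×10⁻¹⁸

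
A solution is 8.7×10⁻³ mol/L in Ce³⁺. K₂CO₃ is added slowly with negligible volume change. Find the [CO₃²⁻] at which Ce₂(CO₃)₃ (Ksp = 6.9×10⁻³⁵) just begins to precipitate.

9.7×10⁻¹¹ M

Precipitation begins when Q = Ksp.
Ce₂(CO₃)₃(s) ⇌ 2 Ce³⁺(aq) + 3 CO₃²⁻(aq)
Ksp = [Ce³⁺]^2[CO₃²⁻]^3 = [CO₃²⁻]^3(8.7×10⁻³)^2
[CO₃²⁻]^3 = 6.9×10⁻³⁵ / (8.7×10⁻³)^2 = 9.1×10⁻³¹
[CO₃²⁻] = 9.7×10⁻¹¹ mol/L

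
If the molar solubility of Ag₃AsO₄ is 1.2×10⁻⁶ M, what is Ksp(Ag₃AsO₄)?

Ag₃AsO₄(s) ⇌ 3 Ag⁺(aq) + AsO₄³⁻(aq)
For each mole of Ag₃AsO₄ that dissolves per liter, [Ag⁺] = 3s and [AsO₄³⁻] = s; let s denote this solubility.
Ksp = [Ag⁺]^3[AsO₄³⁻] = (3s)^3 · s = 27s^4
Ksp = 27 × (1.2×10⁻⁶)^4 = 5.6×10⁻²³

Ksp = 5.6×10⁻²³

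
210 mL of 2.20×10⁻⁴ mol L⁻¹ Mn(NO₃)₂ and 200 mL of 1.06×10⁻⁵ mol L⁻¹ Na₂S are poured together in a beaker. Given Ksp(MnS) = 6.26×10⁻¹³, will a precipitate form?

Yes

After mixing, V = 210 mL + 200 mL = 410 mL.
[Mn²⁺] = (2.20×10⁻⁴)(210)/410 = 1.13×10⁻⁴ mol L⁻¹
[S²⁻] = (1.06×10⁻⁵)(200)/410 = 5.17×10⁻⁶ mol L⁻¹
Q = [Mn²⁺][S²⁻] = 5.83×10⁻¹⁰
Because Q > Ksp (5.83×10⁻¹⁰ vs 6.26×10⁻¹³), a precipitate of MnS forms.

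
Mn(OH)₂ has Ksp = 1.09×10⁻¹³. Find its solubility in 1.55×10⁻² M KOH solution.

4.54×10⁻¹⁰ M

Mn(OH)₂(s) ⇌ Mn²⁺(aq) + 2 OH⁻(aq)
With OH⁻ already at 1.55×10⁻² M and s small, take [OH⁻] ≈ 1.55×10⁻² M and [Mn²⁺] = s.
Ksp = [Mn²⁺][OH⁻]^2 = s(1.55×10⁻²)^2
s = 1.09×10⁻¹³ / (1.55×10⁻²)^2 = 4.54×10⁻¹⁰
s = 4.54×10⁻¹⁰ M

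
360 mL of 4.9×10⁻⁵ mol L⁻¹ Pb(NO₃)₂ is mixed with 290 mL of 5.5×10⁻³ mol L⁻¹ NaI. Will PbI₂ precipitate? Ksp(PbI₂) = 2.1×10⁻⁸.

No

Total volume after mixing = 360 + 290 = 650 mL.
[Pb²⁺] = (4.9×10⁻⁵)(360)/650 = 2.7×10⁻⁵ mol L⁻¹
[I⁻] = (5.5×10⁻³)(290)/650 = 2.5×10⁻³ mol L⁻¹
Q = [Pb²⁺][I⁻]^2 = 1.6×10⁻¹⁰
Q = 1.6×10⁻¹⁰ < Ksp = 2.1×10⁻⁸, so the solution is unsaturated and no precipitate forms.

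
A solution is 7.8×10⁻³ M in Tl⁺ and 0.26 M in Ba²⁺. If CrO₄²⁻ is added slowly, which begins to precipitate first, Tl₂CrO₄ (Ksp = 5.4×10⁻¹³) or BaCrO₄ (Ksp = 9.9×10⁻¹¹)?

A salt starts to precipitate once the ion product Q reaches its Ksp.
For Tl₂CrO₄: [CrO₄²⁻] = (Ksp/[Tl⁺]^2) = 8.9×10⁻⁹ M
For BaCrO₄: [CrO₄²⁻] = (Ksp/[Ba²⁺]) = 3.8×10⁻¹⁰ M
The smaller threshold [CrO₄²⁻] is reached first, so BaCrO₄ precipitates first.

BaCrO₄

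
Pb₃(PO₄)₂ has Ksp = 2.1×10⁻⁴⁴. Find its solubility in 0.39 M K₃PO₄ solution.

Pb₃(PO₄)₂(s) ⇌ 3 Pb²⁺(aq) + 2 PO₄³⁻(aq)
Let s be the solubility of Pb₃(PO₄)₂ here. The common ion gives [PO₄³⁻] ≈ 0.39 M, and [Pb²⁺] = 3s.
Ksp = [Pb²⁺]^3[PO₄³⁻]^2 = (3s)^3(0.39)^2
(3s)^3 = 2.1×10⁻⁴⁴ / (0.39)^2 = 1.4×10⁻⁴³
s = 1.7×10⁻¹⁵ M

1.7×10⁻¹⁵ M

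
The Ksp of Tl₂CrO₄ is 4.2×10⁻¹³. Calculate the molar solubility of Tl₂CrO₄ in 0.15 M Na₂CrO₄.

Tl₂CrO₄(s) ⇌ 2 Tl⁺(aq) + CrO₄²⁻(aq)
The solution already contains CrO₄²⁻ at 0.15 M. Let s be the molar solubility of Tl₂CrO₄.
[CrO₄²⁻] ≈ 0.15 M (common ion dominates); [Tl⁺] = 2s.
Ksp = [Tl⁺]^2[CrO₄²⁻] = (2s)^2(0.15)
(2s)^2 = 4.2×10⁻¹³ / (0.15) = 2.8×10⁻¹²
s = 8.4×10⁻⁷ M

8.4×10⁻⁷ M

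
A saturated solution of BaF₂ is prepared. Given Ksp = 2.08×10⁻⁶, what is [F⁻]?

BaF₂(s) ⇌ Ba²⁺(aq) + 2 F⁻(aq)
If s mol/L of BaF₂ dissolves, [Ba²⁺] = s and [F⁻] = 2s.
Ksp = [Ba²⁺][F⁻]^2 = s · (2s)^2 = 4s^3 = 2.08×10⁻⁶
s = 8.04×10⁻³ mol L⁻¹
[F⁻] = 2s = 1.61×10⁻² mol L⁻¹

1.61×10⁻² M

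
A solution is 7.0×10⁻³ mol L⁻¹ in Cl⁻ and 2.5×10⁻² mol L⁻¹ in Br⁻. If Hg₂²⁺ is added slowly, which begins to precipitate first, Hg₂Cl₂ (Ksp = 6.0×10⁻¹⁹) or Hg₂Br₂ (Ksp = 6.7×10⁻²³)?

Hg₂Br₂

A salt starts to precipitate once the ion product Q reaches its Ksp.
For Hg₂Cl₂: [Hg₂²⁺] = (Ksp/[Cl⁻]^2) = 1.2×10⁻¹⁴ mol L⁻¹
For Hg₂Br₂: [Hg₂²⁺] = (Ksp/[Br⁻]^2) = 1.1×10⁻¹⁹ mol L⁻¹
The smaller threshold [Hg₂²⁺] is reached first, so Hg₂Br₂ precipitates first.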